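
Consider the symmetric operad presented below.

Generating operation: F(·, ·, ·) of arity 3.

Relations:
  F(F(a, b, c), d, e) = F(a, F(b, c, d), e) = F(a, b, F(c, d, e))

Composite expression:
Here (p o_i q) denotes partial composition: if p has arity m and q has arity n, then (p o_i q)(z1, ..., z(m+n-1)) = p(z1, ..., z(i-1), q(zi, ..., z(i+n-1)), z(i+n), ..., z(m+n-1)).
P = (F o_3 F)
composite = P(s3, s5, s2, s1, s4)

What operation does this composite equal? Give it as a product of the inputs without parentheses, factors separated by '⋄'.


s3 ⋄ s5 ⋄ s2 ⋄ s1 ⋄ s4

Under associativity of F, the answer is the s's in reading order.
F(s2, s1, s4) reduces to s2 ⋄ s1 ⋄ s4
F(s3, s5, F(s2, s1, s4)) reduces to s3 ⋄ s5 ⋄ s2 ⋄ s1 ⋄ s4


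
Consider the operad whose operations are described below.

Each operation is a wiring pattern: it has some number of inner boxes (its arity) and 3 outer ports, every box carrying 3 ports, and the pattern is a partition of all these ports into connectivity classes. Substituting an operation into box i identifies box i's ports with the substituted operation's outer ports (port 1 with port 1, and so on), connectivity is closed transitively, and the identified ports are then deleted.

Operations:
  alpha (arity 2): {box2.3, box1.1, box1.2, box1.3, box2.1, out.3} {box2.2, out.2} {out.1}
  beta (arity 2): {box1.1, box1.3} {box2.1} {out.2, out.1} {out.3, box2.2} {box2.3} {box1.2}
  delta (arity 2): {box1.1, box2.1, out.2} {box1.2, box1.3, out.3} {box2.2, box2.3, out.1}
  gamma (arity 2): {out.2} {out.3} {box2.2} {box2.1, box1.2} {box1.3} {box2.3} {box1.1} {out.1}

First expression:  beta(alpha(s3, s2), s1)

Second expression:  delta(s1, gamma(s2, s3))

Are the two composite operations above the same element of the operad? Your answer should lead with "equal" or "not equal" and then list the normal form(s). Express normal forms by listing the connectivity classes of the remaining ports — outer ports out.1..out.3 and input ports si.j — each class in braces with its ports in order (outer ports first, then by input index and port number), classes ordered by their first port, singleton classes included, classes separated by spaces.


not equal; the first gives {out.1, out.2} {out.3, s1.2} {s1.1} {s1.3} {s2.1, s2.3, s3.1, s3.2, s3.3} {s2.2} and the second {out.1} {out.2, s1.1} {out.3, s1.2, s1.3} {s2.1} {s2.2, s3.1} {s2.3} {s3.2} {s3.3}

Reducing the first expression gives {out.1, out.2} {out.3, s1.2} {s1.1} {s1.3} {s2.1, s2.3, s3.1, s3.2, s3.3} {s2.2}
Reducing the second expression gives {out.1} {out.2, s1.1} {out.3, s1.2, s1.3} {s2.1} {s2.2, s3.1} {s2.3} {s3.2} {s3.3}
The normal forms differ: not equal.


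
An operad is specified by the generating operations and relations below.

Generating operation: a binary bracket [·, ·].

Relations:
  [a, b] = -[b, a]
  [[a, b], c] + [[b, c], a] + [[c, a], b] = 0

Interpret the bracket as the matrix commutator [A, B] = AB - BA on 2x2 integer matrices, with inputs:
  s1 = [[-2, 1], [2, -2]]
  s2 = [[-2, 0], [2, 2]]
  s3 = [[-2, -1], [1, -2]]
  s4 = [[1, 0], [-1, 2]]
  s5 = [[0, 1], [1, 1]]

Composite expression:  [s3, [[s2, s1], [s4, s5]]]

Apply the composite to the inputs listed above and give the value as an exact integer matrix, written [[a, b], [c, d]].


[[-36, 0], [0, 36]]

[s2, s1] = [[-2, -4], [8, 2]]
[s4, s5] = [[1, -1], [2, -1]]
[[s2, s1], [s4, s5]] = [[0, 12], [24, 0]]
[s3, [[s2, s1], [s4, s5]]] = [[-36, 0], [0, 36]]


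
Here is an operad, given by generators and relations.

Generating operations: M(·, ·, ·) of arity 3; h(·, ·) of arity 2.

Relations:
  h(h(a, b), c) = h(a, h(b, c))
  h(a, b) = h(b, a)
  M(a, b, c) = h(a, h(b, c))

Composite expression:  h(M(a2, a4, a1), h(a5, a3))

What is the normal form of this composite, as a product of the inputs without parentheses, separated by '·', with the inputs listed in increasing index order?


a1 · a2 · a3 · a4 · a5

Shape and order are irrelevant to h; the a-input set decides.
M(a2, a4, a1) spells out as a2 · a4 · a1
h(a5, a3) spells out as a5 · a3
h(M(a2, a4, a1), h(a5, a3)) spells out as a2 · a4 · a1 · a5 · a3
putting the inputs in ascending order: a1 · a2 · a3 · a4 · a5


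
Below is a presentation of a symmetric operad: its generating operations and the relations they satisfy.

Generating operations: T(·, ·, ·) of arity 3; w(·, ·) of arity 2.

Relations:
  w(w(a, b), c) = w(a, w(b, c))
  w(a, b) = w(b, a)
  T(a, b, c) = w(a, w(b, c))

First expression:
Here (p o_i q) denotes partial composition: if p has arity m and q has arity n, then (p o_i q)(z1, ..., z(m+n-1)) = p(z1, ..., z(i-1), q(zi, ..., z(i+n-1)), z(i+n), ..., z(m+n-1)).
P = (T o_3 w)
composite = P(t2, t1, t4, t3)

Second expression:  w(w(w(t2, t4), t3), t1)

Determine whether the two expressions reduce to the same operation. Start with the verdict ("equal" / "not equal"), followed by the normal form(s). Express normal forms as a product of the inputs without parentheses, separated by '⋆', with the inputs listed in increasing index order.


equal: each reduces to t1 ⋆ t2 ⋆ t3 ⋆ t4

The first composite normalizes to t1 ⋆ t2 ⋆ t3 ⋆ t4
The second composite normalizes to t1 ⋆ t2 ⋆ t3 ⋆ t4
Both agree, so they are equal.


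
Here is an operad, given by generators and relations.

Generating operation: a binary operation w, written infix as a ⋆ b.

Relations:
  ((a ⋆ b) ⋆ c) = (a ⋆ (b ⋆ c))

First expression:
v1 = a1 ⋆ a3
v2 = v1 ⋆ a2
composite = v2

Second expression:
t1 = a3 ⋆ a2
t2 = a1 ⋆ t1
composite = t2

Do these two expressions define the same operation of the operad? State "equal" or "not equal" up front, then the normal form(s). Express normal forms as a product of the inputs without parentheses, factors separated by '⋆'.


Reducing the first expression gives a1 ⋆ a3 ⋆ a2
Reducing the second expression gives a1 ⋆ a3 ⋆ a2
The normal forms match — equal.

equal; the common form is a1 ⋆ a3 ⋆ a2


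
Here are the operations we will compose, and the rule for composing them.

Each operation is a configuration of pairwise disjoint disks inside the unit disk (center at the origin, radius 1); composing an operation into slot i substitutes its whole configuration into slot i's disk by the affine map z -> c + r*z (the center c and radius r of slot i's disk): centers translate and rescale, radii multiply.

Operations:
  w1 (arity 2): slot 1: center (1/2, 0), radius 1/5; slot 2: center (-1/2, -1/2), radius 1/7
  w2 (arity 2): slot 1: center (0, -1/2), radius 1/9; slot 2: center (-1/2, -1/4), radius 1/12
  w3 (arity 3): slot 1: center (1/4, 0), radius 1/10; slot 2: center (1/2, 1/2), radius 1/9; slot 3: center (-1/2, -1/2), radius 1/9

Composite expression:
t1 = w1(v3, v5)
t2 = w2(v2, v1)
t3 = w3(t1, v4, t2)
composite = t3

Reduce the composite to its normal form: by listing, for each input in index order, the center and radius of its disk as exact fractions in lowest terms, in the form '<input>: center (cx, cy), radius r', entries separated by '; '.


v1: center (-5/9, -19/36), radius 1/108; v2: center (-1/2, -5/9), radius 1/81; v3: center (3/10, 0), radius 1/50; v4: center (1/2, 1/2), radius 1/9; v5: center (1/5, -1/20), radius 1/70

Only the slot chain above each v matters under w3; compose those maps.
tracing v3 down its 2-map path: center (3/10, 0), radius 1/50
tracing v5 down its 2-map path: center (1/5, -1/20), radius 1/70
tracing v4 down its 1-map path: center (1/2, 1/2), radius 1/9
tracing v2 down its 2-map path: center (-1/2, -5/9), radius 1/81
tracing v1 down its 2-map path: center (-5/9, -19/36), radius 1/108


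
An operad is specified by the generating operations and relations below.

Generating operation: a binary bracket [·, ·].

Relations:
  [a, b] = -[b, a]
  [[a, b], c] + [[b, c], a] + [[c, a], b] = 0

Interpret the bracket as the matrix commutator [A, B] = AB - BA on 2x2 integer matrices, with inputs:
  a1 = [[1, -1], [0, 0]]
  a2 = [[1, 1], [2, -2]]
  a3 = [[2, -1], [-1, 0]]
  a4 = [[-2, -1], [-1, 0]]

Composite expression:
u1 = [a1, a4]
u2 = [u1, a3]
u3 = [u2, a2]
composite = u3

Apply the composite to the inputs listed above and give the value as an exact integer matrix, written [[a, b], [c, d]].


[a1, a4] = [[1, -3], [1, -1]]
[[a1, a4], a3] = [[4, 4], [4, -4]]
[[[a1, a4], a3], a2] = [[4, -4], [-4, -4]]

[[4, -4], [-4, -4]]


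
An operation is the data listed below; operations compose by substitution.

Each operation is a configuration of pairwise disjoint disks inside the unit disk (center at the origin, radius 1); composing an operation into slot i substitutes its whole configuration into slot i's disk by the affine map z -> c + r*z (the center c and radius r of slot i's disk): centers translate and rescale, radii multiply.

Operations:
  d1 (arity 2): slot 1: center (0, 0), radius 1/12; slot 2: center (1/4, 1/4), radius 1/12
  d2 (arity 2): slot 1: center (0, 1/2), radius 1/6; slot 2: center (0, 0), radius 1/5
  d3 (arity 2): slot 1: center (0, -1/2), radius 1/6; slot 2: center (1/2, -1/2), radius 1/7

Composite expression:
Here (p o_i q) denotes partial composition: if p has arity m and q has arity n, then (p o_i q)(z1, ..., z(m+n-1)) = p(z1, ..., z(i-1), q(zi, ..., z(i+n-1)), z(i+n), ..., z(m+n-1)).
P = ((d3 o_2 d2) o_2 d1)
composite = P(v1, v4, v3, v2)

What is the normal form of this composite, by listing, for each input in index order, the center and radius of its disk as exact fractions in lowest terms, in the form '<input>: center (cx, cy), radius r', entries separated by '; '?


v1: center (0, -1/2), radius 1/6; v2: center (1/2, -1/2), radius 1/35; v3: center (85/168, -71/168), radius 1/504; v4: center (1/2, -3/7), radius 1/504

Below d3, radii multiply path by path; the v-disk centers shift.
tracing v1 down its 1-map path: center (0, -1/2), radius 1/6
tracing v4 down its 3-map path: center (1/2, -3/7), radius 1/504
tracing v3 down its 3-map path: center (85/168, -71/168), radius 1/504
tracing v2 down its 2-map path: center (1/2, -1/2), radius 1/35


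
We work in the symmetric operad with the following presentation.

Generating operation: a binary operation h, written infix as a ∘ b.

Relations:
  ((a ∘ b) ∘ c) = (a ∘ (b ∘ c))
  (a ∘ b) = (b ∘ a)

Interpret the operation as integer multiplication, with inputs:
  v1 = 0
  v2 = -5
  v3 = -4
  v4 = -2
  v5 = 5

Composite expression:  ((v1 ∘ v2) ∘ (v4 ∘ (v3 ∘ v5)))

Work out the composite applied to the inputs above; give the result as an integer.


(v1 ∘ v2) = 0
(v3 ∘ v5) = -20
(v4 ∘ (v3 ∘ v5)) = 40
((v1 ∘ v2) ∘ (v4 ∘ (v3 ∘ v5))) = 0

0


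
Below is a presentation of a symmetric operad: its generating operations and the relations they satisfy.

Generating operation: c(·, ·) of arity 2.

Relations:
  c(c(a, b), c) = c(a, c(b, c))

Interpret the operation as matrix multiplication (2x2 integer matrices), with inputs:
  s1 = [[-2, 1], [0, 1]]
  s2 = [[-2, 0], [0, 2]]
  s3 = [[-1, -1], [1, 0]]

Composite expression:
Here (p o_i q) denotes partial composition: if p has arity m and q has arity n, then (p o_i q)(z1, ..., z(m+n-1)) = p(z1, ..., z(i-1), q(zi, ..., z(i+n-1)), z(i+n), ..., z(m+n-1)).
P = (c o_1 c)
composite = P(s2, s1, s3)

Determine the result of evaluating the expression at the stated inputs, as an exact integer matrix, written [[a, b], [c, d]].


[[-6, -4], [2, 0]]

c(s2, s1) = [[4, -2], [0, 2]]
c(c(s2, s1), s3) = [[-6, -4], [2, 0]]


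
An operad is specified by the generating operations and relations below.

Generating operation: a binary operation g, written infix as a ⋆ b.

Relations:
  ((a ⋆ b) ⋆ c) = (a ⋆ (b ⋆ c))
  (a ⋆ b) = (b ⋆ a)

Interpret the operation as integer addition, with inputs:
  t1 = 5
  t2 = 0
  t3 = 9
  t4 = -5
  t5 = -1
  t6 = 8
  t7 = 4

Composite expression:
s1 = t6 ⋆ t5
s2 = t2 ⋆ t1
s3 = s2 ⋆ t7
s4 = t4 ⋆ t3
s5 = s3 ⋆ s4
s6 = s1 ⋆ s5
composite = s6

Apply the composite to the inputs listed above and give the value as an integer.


20


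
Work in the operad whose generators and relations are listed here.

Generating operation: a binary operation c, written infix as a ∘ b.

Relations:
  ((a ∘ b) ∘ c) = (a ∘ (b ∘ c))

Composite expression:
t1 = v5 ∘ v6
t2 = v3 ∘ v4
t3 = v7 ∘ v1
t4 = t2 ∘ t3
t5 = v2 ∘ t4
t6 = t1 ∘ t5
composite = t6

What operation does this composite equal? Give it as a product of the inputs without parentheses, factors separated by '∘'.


v5 ∘ v6 ∘ v2 ∘ v3 ∘ v4 ∘ v7 ∘ v1

The c-tree's shape is irrelevant; the v-reading-order decides.
(v5 ∘ v6) reduces to v5 ∘ v6
(v3 ∘ v4) reduces to v3 ∘ v4
(v7 ∘ v1) reduces to v7 ∘ v1
((v3 ∘ v4) ∘ (v7 ∘ v1)) reduces to v3 ∘ v4 ∘ v7 ∘ v1
(v2 ∘ ((v3 ∘ v4) ∘ (v7 ∘ v1))) reduces to v2 ∘ v3 ∘ v4 ∘ v7 ∘ v1
((v5 ∘ v6) ∘ (v2 ∘ ((v3 ∘ v4) ∘ (v7 ∘ v1)))) reduces to v5 ∘ v6 ∘ v2 ∘ v3 ∘ v4 ∘ v7 ∘ v1


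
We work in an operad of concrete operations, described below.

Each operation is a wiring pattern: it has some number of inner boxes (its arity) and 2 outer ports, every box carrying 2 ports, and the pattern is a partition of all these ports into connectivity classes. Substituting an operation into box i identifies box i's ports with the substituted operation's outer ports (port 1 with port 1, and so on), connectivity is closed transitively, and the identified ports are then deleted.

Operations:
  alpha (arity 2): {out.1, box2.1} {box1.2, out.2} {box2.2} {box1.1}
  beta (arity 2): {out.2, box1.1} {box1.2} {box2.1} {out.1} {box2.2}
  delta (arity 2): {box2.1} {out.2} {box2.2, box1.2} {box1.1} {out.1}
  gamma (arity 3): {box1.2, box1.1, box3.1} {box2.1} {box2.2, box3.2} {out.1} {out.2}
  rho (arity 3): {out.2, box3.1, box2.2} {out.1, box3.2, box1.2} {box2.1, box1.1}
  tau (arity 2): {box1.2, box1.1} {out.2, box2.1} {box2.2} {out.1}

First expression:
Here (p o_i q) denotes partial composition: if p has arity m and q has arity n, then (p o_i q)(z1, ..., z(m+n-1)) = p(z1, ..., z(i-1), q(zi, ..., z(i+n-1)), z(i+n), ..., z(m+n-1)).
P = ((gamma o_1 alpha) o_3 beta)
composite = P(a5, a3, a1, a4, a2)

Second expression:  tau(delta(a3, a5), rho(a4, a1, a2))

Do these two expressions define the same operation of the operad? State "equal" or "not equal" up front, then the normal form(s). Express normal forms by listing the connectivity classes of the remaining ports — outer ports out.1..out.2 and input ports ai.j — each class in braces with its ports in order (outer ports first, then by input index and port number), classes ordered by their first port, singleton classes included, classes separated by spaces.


not equal: they reduce to {out.1} {out.2} {a1.1, a2.2} {a1.2} {a2.1, a3.1, a5.2} {a3.2} {a4.1} {a4.2} {a5.1} and {out.1} {out.2, a2.2, a4.2} {a1.1, a4.1} {a1.2, a2.1} {a3.1} {a3.2, a5.2} {a5.1}

In normal form, the first expression is {out.1} {out.2} {a1.1, a2.2} {a1.2} {a2.1, a3.1, a5.2} {a3.2} {a4.1} {a4.2} {a5.1}
In normal form, the second expression is {out.1} {out.2, a2.2, a4.2} {a1.1, a4.1} {a1.2, a2.1} {a3.1} {a3.2, a5.2} {a5.1}
Distinct normal forms: not equal.


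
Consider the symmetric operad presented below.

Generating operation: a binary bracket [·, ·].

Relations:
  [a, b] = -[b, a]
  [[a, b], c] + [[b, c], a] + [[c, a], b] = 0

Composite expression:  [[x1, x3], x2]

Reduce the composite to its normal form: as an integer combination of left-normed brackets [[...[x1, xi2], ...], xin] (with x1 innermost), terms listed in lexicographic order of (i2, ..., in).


A multilinear Lie element is pinned by x1-initial words (x1 innermost).
Composite bracket: [[x1, x3], x2]
Each bracket splits as ab - ba, giving 4 signed words (2^2 = 4).
Collect the words opening with x1:
  from x1x3x2, sign +1: term +[[x1, x3], x2]

[[x1, x3], x2]


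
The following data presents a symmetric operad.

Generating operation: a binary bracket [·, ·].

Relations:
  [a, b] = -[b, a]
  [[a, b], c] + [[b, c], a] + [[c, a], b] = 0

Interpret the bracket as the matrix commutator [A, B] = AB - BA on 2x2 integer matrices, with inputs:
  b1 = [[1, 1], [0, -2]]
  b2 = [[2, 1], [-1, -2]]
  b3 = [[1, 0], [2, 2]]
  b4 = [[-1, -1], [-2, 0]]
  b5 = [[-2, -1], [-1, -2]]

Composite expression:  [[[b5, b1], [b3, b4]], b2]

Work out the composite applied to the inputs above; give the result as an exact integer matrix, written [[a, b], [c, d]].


[[14, 22], [-34, -14]]

[b5, b1] = [[1, 3], [-3, -1]]
[b3, b4] = [[2, 1], [-4, -2]]
[[b5, b1], [b3, b4]] = [[-9, -10], [-4, 9]]
[[[b5, b1], [b3, b4]], b2] = [[14, 22], [-34, -14]]


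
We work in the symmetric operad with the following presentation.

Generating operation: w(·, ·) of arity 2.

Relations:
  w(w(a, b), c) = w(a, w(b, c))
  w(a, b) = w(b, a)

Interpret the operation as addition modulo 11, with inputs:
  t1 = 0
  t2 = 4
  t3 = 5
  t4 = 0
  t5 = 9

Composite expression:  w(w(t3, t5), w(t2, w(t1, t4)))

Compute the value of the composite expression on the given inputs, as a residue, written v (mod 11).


7 (mod 11)

w(t3, t5) = 3
w(t1, t4) = 0
w(t2, w(t1, t4)) = 4
w(w(t3, t5), w(t2, w(t1, t4))) = 7


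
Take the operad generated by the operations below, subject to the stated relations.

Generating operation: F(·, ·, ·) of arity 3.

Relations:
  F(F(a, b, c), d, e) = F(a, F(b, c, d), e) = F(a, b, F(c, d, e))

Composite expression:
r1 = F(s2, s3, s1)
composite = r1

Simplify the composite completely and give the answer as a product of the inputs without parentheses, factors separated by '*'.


s2 * s3 * s1

Under associativity of F, the answer is the s's in reading order.
F(s2, s3, s1) collapses to s2 * s3 * s1


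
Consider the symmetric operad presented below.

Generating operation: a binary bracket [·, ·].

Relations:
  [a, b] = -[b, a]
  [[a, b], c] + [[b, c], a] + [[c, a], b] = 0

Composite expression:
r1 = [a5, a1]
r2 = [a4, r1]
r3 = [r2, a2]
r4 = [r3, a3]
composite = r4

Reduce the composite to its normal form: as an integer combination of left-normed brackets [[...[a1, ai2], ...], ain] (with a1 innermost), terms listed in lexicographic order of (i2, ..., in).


[[[[a1, a5], a4], a2], a3]

Expand each bracket as ab - ba; the a1-initial words give the coefficients.
Composite bracket: [[[a4, [a5, a1]], a2], a3]
Full expansion: 16 signed words from ab - ba (2^4 = 16).
Only words starting with a1 matter:
  a1a5a4a2a3 appears with sign +1, giving the term +[[[[a1, a5], a4], a2], a3]


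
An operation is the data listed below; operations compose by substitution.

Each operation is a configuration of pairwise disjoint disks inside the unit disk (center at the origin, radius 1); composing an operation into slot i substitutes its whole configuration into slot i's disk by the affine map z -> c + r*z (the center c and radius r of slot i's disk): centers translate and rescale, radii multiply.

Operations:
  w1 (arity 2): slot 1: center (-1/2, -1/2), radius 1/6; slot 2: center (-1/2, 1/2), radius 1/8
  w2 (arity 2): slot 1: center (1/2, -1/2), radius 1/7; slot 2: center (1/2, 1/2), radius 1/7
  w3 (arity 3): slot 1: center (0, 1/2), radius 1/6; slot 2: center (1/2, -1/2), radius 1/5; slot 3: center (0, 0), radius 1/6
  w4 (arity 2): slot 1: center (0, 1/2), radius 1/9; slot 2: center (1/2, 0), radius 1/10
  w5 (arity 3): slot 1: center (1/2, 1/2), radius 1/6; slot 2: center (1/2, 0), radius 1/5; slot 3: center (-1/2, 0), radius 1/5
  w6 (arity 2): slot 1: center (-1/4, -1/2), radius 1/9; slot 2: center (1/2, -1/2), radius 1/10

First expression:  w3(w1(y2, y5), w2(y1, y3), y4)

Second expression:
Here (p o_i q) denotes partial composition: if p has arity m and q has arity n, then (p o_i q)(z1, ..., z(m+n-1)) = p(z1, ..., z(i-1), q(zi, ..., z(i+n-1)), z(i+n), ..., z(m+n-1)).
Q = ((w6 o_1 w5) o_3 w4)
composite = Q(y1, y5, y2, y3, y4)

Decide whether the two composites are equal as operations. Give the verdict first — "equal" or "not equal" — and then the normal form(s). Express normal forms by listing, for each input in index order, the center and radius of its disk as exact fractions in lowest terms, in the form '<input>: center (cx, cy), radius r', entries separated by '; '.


Reducing the first expression gives y1: center (3/5, -3/5), radius 1/35; y2: center (-1/12, 5/12), radius 1/36; y3: center (3/5, -2/5), radius 1/35; y4: center (0, 0), radius 1/6; y5: center (-1/12, 7/12), radius 1/48
Reducing the second expression gives y1: center (-7/36, -4/9), radius 1/54; y2: center (-11/36, -22/45), radius 1/405; y3: center (-53/180, -1/2), radius 1/450; y4: center (1/2, -1/2), radius 1/10; y5: center (-7/36, -1/2), radius 1/45
No match — not equal.

not equal: they reduce to y1: center (3/5, -3/5), radius 1/35; y2: center (-1/12, 5/12), radius 1/36; y3: center (3/5, -2/5), radius 1/35; y4: center (0, 0), radius 1/6; y5: center (-1/12, 7/12), radius 1/48 and y1: center (-7/36, -4/9), radius 1/54; y2: center (-11/36, -22/45), radius 1/405; y3: center (-53/180, -1/2), radius 1/450; y4: center (1/2, -1/2), radius 1/10; y5: center (-7/36, -1/2), radius 1/45


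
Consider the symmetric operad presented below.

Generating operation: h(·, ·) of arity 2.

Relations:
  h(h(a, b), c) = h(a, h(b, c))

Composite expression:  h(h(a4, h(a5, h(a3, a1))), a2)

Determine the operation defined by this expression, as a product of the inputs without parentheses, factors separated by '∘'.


a4 ∘ a5 ∘ a3 ∘ a1 ∘ a2


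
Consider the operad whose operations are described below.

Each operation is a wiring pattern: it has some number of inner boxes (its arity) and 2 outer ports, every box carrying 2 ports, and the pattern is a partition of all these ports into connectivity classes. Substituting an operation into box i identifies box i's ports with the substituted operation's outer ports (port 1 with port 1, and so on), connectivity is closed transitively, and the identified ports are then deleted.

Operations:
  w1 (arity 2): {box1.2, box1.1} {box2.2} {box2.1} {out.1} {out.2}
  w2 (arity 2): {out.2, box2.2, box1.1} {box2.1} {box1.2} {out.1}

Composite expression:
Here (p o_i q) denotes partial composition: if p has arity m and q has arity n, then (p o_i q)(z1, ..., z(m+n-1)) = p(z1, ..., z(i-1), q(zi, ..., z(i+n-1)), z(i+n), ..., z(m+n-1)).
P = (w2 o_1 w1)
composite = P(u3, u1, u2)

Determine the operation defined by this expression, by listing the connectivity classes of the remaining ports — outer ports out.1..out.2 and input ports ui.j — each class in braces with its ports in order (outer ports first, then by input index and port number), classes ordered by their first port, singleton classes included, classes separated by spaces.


{out.1} {out.2, u2.2} {u1.1} {u1.2} {u2.1} {u3.1, u3.2}

Substituting into w2 glues patterns; closure does the rest.
through w1, on inputs (u3, u1): {out.1} {out.2} {u1.1} {u1.2} {u3.1, u3.2} (out.j = stage outer ports)
through w2, on inputs (u3, u1, u2): {out.1} {out.2, u2.2} {u1.1} {u1.2} {u2.1} {u3.1, u3.2} (out.j = stage outer ports)


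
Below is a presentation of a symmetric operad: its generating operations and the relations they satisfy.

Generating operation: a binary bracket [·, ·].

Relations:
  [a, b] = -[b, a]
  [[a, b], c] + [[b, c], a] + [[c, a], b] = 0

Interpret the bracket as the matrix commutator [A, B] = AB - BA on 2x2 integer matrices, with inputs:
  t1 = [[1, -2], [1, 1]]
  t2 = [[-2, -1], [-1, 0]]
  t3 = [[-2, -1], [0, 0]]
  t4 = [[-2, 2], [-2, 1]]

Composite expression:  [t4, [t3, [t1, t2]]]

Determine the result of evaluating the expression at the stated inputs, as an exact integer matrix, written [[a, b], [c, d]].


[[20, -50], [-20, -20]]


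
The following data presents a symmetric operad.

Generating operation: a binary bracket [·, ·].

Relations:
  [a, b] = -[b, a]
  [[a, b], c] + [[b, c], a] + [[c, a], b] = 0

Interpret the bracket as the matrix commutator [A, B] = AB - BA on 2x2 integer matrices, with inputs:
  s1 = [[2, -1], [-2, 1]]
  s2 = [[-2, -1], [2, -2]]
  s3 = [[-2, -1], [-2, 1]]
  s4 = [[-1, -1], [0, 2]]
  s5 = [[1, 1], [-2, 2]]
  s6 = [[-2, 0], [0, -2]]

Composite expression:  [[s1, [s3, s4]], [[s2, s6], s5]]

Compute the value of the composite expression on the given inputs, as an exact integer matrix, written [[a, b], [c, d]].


[s3, s4] = [[-2, 0], [6, 2]]
[s1, [s3, s4]] = [[-6, -4], [2, 6]]
[s2, s6] = [[0, 0], [0, 0]]
[[s2, s6], s5] = [[0, 0], [0, 0]]
[[s1, [s3, s4]], [[s2, s6], s5]] = [[0, 0], [0, 0]]

[[0, 0], [0, 0]]


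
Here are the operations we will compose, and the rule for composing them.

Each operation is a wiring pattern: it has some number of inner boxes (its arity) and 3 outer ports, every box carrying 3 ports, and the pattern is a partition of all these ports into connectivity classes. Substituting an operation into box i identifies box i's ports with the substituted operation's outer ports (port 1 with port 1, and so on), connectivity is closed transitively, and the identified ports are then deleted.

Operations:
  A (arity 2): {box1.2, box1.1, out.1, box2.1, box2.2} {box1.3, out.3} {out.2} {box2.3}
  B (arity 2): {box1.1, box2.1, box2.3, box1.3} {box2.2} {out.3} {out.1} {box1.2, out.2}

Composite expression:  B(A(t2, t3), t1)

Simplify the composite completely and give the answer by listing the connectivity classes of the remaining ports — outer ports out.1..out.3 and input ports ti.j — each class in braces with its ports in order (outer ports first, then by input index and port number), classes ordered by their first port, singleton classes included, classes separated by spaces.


Substituting into B glues patterns; closure does the rest.
stage A: inputs (t2, t3), connectivity {out.1, t2.1, t2.2, t3.1, t3.2} {out.2} {out.3, t2.3} {t3.3}, out.j its boundary
stage B: inputs (t2, t3, t1), connectivity {out.1} {out.2} {out.3} {t1.1, t1.3, t2.1, t2.2, t2.3, t3.1, t3.2} {t1.2} {t3.3}, out.j its boundary

{out.1} {out.2} {out.3} {t1.1, t1.3, t2.1, t2.2, t2.3, t3.1, t3.2} {t1.2} {t3.3}


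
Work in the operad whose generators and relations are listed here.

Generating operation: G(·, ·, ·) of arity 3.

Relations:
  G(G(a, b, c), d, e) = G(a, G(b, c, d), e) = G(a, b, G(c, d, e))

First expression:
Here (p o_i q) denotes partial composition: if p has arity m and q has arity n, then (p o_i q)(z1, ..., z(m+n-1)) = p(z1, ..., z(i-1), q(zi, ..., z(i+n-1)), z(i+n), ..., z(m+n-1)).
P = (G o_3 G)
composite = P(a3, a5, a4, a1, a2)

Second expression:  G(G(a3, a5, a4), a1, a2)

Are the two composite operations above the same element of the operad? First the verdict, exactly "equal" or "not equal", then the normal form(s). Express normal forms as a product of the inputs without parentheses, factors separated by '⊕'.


equal; both compose to a3 ⊕ a5 ⊕ a4 ⊕ a1 ⊕ a2

Reducing the first expression gives a3 ⊕ a5 ⊕ a4 ⊕ a1 ⊕ a2
Reducing the second expression gives a3 ⊕ a5 ⊕ a4 ⊕ a1 ⊕ a2
One common form — equal.


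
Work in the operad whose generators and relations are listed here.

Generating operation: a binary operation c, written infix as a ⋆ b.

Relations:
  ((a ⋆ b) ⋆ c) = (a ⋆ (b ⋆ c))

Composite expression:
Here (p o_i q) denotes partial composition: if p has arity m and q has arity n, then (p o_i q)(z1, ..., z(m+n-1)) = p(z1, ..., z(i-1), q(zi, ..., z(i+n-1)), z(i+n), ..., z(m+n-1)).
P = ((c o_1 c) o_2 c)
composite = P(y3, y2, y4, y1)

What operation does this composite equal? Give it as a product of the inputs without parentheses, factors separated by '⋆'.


Under associativity of c, the answer is the y's in reading order.
(y2 ⋆ y4) flattens to y2 ⋆ y4
(y3 ⋆ (y2 ⋆ y4)) flattens to y3 ⋆ y2 ⋆ y4
((y3 ⋆ (y2 ⋆ y4)) ⋆ y1) flattens to y3 ⋆ y2 ⋆ y4 ⋆ y1

y3 ⋆ y2 ⋆ y4 ⋆ y1


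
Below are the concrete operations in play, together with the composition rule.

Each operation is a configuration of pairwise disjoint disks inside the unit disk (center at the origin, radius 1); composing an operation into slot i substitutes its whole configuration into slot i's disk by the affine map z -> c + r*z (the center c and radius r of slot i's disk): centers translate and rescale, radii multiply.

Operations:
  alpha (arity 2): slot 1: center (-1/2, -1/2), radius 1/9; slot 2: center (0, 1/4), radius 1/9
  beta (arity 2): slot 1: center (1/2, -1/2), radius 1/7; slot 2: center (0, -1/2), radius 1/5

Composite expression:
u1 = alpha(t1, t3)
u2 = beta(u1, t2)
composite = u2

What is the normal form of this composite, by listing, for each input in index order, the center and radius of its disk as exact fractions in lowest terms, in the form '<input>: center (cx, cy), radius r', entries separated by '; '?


t1: center (3/7, -4/7), radius 1/63; t2: center (0, -1/2), radius 1/5; t3: center (1/2, -13/28), radius 1/63


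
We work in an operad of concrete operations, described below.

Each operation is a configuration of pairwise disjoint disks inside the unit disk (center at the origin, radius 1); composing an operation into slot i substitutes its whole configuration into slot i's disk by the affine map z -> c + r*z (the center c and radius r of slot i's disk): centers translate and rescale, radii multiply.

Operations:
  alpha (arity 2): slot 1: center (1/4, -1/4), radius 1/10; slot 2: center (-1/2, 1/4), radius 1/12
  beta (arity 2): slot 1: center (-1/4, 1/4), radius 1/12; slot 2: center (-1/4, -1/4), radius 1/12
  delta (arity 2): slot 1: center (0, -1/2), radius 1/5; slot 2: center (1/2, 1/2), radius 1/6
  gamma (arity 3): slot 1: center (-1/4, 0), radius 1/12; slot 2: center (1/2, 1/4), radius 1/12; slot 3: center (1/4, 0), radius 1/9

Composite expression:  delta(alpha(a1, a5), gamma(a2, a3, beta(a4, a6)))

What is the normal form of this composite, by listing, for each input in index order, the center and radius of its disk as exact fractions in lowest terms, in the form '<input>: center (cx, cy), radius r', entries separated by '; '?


a1: center (1/20, -11/20), radius 1/50; a2: center (11/24, 1/2), radius 1/72; a3: center (7/12, 13/24), radius 1/72; a4: center (29/54, 109/216), radius 1/648; a5: center (-1/10, -9/20), radius 1/60; a6: center (29/54, 107/216), radius 1/648


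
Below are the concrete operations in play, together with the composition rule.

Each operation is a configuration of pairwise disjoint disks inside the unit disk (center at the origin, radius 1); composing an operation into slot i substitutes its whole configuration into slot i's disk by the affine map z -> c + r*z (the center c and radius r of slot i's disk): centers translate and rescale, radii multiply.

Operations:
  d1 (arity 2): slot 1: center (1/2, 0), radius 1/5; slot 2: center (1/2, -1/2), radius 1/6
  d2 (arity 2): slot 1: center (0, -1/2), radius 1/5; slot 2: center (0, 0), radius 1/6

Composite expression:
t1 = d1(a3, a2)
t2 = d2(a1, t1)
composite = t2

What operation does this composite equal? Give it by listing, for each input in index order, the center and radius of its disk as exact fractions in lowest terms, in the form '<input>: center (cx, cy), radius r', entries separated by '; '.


a1: center (0, -1/2), radius 1/5; a2: center (1/12, -1/12), radius 1/36; a3: center (1/12, 0), radius 1/30

Below d2, radii multiply path by path; the a-disk centers shift.
a1: after 1 affine step, its disk has center (0, -1/2), radius 1/5
a3: after 2 affine steps, its disk has center (1/12, 0), radius 1/30
a2: after 2 affine steps, its disk has center (1/12, -1/12), radius 1/36


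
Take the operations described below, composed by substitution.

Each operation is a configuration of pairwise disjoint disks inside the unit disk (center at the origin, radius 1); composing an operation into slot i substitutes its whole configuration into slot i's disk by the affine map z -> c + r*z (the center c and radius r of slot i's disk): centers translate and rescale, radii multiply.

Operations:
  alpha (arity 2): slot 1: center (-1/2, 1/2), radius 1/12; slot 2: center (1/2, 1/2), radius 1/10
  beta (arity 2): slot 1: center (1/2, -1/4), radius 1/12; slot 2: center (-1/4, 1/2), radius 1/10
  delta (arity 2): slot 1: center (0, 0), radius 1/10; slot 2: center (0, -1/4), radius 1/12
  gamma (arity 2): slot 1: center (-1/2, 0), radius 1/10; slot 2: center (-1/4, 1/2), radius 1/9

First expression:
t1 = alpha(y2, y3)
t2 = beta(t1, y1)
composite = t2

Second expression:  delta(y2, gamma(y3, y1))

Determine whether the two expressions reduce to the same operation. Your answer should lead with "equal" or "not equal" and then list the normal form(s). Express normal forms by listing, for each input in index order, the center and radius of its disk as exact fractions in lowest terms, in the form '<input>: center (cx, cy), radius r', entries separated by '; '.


not equal — first y1: center (-1/4, 1/2), radius 1/10; y2: center (11/24, -5/24), radius 1/144; y3: center (13/24, -5/24), radius 1/120, second y1: center (-1/48, -5/24), radius 1/108; y2: center (0, 0), radius 1/10; y3: center (-1/24, -1/4), radius 1/120

In normal form, the first expression is y1: center (-1/4, 1/2), radius 1/10; y2: center (11/24, -5/24), radius 1/144; y3: center (13/24, -5/24), radius 1/120
In normal form, the second expression is y1: center (-1/48, -5/24), radius 1/108; y2: center (0, 0), radius 1/10; y3: center (-1/24, -1/4), radius 1/120
Distinct normal forms: not equal.


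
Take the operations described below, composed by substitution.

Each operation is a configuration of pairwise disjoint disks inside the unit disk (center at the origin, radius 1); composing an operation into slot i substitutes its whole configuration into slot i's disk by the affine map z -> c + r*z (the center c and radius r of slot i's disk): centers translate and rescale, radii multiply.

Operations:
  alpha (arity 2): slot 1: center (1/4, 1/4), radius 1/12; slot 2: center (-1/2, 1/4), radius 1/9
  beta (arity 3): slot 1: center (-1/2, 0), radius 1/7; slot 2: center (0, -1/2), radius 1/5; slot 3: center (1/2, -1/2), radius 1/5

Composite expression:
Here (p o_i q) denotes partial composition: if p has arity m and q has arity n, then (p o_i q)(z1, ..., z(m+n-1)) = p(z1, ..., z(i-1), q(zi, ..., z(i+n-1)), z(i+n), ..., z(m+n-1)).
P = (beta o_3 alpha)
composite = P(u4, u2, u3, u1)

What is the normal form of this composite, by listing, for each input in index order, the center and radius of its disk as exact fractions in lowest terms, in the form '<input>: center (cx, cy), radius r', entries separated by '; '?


u1: center (2/5, -9/20), radius 1/45; u2: center (0, -1/2), radius 1/5; u3: center (11/20, -9/20), radius 1/60; u4: center (-1/2, 0), radius 1/7

Nesting under beta composes maps z -> c + r*z down each u-path.
input u4: applying the 1 nested substitution gives center (-1/2, 0), radius 1/7
input u2: applying the 1 nested substitution gives center (0, -1/2), radius 1/5
input u3: applying the 2 nested substitutions gives center (11/20, -9/20), radius 1/60
input u1: applying the 2 nested substitutions gives center (2/5, -9/20), radius 1/45


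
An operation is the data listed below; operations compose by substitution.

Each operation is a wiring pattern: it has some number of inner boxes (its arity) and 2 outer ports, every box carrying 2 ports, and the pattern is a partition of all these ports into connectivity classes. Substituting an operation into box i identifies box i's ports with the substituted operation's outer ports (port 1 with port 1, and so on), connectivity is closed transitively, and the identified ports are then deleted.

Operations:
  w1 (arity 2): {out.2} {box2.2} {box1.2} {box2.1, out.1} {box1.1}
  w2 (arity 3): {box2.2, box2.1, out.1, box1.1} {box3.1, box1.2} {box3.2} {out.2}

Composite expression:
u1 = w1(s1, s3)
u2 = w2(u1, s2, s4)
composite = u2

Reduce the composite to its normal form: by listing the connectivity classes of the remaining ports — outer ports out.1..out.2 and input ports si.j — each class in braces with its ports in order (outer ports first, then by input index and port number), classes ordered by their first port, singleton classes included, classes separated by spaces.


{out.1, s2.1, s2.2, s3.1} {out.2} {s1.1} {s1.2} {s3.2} {s4.1} {s4.2}

After gluing at w2, chains via deleted ports link the s-ports.
composing w1 on (s1, s3), with out.j its own outer ports: {out.1, s3.1} {out.2} {s1.1} {s1.2} {s3.2}
composing w2 on (s1, s3, s2, s4), with out.j its own outer ports: {out.1, s2.1, s2.2, s3.1} {out.2} {s1.1} {s1.2} {s3.2} {s4.1} {s4.2}


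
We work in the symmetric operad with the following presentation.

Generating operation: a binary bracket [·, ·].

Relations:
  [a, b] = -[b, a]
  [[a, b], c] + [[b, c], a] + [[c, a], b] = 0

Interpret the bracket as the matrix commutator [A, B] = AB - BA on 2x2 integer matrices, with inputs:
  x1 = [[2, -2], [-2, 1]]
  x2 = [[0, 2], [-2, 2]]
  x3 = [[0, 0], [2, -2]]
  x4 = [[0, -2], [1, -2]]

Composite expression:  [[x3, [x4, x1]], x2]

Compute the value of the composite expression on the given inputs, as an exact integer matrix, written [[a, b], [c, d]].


[[-20, 8], [-12, 20]]

[x4, x1] = [[6, -2], [5, -6]]
[x3, [x4, x1]] = [[4, -4], [14, -4]]
[[x3, [x4, x1]], x2] = [[-20, 8], [-12, 20]]


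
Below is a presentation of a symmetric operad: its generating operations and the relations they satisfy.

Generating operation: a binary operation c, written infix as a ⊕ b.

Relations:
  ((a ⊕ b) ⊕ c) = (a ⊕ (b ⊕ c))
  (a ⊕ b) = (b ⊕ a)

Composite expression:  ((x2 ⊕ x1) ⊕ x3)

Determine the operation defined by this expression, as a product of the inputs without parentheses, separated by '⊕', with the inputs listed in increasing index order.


x1 ⊕ x2 ⊕ x3


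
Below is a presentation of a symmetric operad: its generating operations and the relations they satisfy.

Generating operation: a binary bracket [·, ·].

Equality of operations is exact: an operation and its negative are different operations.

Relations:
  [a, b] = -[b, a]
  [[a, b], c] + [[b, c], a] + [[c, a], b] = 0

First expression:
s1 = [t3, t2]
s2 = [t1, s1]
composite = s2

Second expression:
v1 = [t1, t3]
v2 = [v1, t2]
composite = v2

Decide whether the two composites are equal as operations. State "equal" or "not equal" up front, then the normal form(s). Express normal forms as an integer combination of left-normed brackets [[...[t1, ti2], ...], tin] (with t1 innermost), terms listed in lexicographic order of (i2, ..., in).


not equal; first: -[[t1, t2], t3] + [[t1, t3], t2]; second: [[t1, t3], t2]


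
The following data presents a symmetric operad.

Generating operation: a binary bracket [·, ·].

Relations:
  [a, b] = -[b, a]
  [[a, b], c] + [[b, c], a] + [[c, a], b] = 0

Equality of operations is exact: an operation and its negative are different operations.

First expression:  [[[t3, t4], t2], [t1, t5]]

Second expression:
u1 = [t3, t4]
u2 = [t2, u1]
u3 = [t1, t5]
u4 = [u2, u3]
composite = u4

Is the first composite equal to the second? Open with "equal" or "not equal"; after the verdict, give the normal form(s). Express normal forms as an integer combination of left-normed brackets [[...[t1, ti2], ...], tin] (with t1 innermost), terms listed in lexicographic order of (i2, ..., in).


not equal: they reduce to [[[[t1, t5], t2], t3], t4] - [[[[t1, t5], t2], t4], t3] - [[[[t1, t5], t3], t4], t2] + [[[[t1, t5], t4], t3], t2] and -[[[[t1, t5], t2], t3], t4] + [[[[t1, t5], t2], t4], t3] + [[[[t1, t5], t3], t4], t2] - [[[[t1, t5], t4], t3], t2]

The first expression, normalized: [[[[t1, t5], t2], t3], t4] - [[[[t1, t5], t2], t4], t3] - [[[[t1, t5], t3], t4], t2] + [[[[t1, t5], t4], t3], t2]
The second expression, normalized: -[[[[t1, t5], t2], t3], t4] + [[[[t1, t5], t2], t4], t3] + [[[[t1, t5], t3], t4], t2] - [[[[t1, t5], t4], t3], t2]
Different reductions; not equal.


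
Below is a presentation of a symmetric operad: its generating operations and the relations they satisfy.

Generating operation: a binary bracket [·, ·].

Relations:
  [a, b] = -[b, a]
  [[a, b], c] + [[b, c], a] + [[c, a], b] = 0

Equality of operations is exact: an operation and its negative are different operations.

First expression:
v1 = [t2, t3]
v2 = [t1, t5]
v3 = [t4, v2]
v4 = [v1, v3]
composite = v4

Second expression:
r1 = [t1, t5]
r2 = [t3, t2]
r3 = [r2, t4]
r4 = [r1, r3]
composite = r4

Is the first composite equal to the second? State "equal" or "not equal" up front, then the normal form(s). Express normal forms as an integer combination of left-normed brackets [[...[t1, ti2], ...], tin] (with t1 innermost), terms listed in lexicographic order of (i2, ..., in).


not equal; first: [[[[t1, t5], t4], t2], t3] - [[[[t1, t5], t4], t3], t2]; second: -[[[[t1, t5], t2], t3], t4] + [[[[t1, t5], t3], t2], t4] + [[[[t1, t5], t4], t2], t3] - [[[[t1, t5], t4], t3], t2]
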